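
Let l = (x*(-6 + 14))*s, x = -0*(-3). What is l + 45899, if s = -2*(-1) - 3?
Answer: 45899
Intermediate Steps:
x = 0 (x = -6*0 = 0)
s = -1 (s = 2 - 3 = -1)
l = 0 (l = (0*(-6 + 14))*(-1) = (0*8)*(-1) = 0*(-1) = 0)
l + 45899 = 0 + 45899 = 45899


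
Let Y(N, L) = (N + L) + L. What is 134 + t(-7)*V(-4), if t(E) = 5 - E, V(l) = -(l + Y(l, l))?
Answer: 326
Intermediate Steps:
Y(N, L) = N + 2*L (Y(N, L) = (L + N) + L = N + 2*L)
V(l) = -4*l (V(l) = -(l + (l + 2*l)) = -(l + 3*l) = -4*l)
134 + t(-7)*V(-4) = 134 + (5 - 1*(-7))*(-4*(-4)) = 134 + (5 + 7)*16 = 134 + 12*16 = 134 + 192 = 326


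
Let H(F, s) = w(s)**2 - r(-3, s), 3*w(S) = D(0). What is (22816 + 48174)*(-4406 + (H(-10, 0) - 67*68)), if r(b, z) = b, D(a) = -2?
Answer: -5723710730/9 ≈ -6.3597e+8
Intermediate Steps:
w(S) = -2/3 (w(S) = (1/3)*(-2) = -2/3)
H(F, s) = 31/9 (H(F, s) = (-2/3)**2 - 1*(-3) = 4/9 + 3 = 31/9)
(22816 + 48174)*(-4406 + (H(-10, 0) - 67*68)) = (22816 + 48174)*(-4406 + (31/9 - 67*68)) = 70990*(-4406 + (31/9 - 4556)) = 70990*(-4406 - 40973/9) = 70990*(-80627/9) = -5723710730/9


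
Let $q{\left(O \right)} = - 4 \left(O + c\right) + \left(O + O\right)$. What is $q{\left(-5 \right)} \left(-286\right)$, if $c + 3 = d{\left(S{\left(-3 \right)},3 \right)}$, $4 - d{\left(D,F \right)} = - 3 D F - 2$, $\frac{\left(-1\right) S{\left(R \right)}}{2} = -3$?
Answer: $62348$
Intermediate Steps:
$S{\left(R \right)} = 6$ ($S{\left(R \right)} = \left(-2\right) \left(-3\right) = 6$)
$d{\left(D,F \right)} = 6 + 3 D F$ ($d{\left(D,F \right)} = 4 - \left(- 3 D F - 2\right) = 4 - \left(-2 - 3 D F\right) = 4 + \left(2 + 3 D F\right) = 6 + 3 D F$)
$c = 57$ ($c = -3 + \left(6 + 3 \cdot 6 \cdot 3\right) = -3 + \left(6 + 54\right) = -3 + 60 = 57$)
$q{\left(O \right)} = -228 - 2 O$ ($q{\left(O \right)} = - 4 \left(O + 57\right) + \left(O + O\right) = - 4 \left(57 + O\right) + 2 O = \left(-228 - 4 O\right) + 2 O = -228 - 2 O$)
$q{\left(-5 \right)} \left(-286\right) = \left(-228 - -10\right) \left(-286\right) = \left(-228 + 10\right) \left(-286\right) = \left(-218\right) \left(-286\right) = 62348$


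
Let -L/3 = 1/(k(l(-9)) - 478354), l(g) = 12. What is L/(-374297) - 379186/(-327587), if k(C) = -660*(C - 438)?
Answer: 27987385968046187/24178909051062766 ≈ 1.1575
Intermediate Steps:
k(C) = 289080 - 660*C (k(C) = -660*(-438 + C) = 289080 - 660*C)
L = 3/197194 (L = -3/((289080 - 660*12) - 478354) = -3/((289080 - 7920) - 478354) = -3/(281160 - 478354) = -3/(-197194) = -3*(-1/197194) = 3/197194 ≈ 1.5213e-5)
L/(-374297) - 379186/(-327587) = (3/197194)/(-374297) - 379186/(-327587) = (3/197194)*(-1/374297) - 379186*(-1/327587) = -3/73809122618 + 379186/327587 = 27987385968046187/24178909051062766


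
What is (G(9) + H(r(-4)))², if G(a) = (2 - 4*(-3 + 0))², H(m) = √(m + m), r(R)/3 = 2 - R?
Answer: 40804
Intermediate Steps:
r(R) = 6 - 3*R (r(R) = 3*(2 - R) = 6 - 3*R)
H(m) = √2*√m (H(m) = √(2*m) = √2*√m)
G(a) = 196 (G(a) = (2 - 4*(-3))² = (2 + 12)² = 14² = 196)
(G(9) + H(r(-4)))² = (196 + √2*√(6 - 3*(-4)))² = (196 + √2*√(6 + 12))² = (196 + √2*√18)² = (196 + √2*(3*√2))² = (196 + 6)² = 202² = 40804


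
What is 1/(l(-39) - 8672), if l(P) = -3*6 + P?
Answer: -1/8729 ≈ -0.00011456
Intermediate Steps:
l(P) = -18 + P
1/(l(-39) - 8672) = 1/((-18 - 39) - 8672) = 1/(-57 - 8672) = 1/(-8729) = -1/8729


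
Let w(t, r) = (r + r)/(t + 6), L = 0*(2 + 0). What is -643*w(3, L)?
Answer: 0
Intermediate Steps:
L = 0 (L = 0*2 = 0)
w(t, r) = 2*r/(6 + t) (w(t, r) = (2*r)/(6 + t) = 2*r/(6 + t))
-643*w(3, L) = -1286*0/(6 + 3) = -1286*0/9 = -643*0 = 0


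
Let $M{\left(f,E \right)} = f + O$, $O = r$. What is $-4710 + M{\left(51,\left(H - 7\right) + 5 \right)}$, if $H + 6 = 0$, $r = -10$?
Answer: $-4669$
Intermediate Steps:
$O = -10$
$H = -6$ ($H = -6 + 0 = -6$)
$M{\left(f,E \right)} = -10 + f$ ($M{\left(f,E \right)} = f - 10 = -10 + f$)
$-4710 + M{\left(51,\left(H - 7\right) + 5 \right)} = -4710 + \left(-10 + 51\right) = -4710 + 41 = -4669$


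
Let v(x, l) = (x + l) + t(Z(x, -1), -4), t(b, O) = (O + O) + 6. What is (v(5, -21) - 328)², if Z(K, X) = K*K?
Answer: 119716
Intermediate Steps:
Z(K, X) = K²
t(b, O) = 6 + 2*O (t(b, O) = 2*O + 6 = 6 + 2*O)
v(x, l) = -2 + l + x (v(x, l) = (x + l) + (6 + 2*(-4)) = (l + x) + (6 - 8) = (l + x) - 2 = -2 + l + x)
(v(5, -21) - 328)² = ((-2 - 21 + 5) - 328)² = (-18 - 328)² = (-346)² = 119716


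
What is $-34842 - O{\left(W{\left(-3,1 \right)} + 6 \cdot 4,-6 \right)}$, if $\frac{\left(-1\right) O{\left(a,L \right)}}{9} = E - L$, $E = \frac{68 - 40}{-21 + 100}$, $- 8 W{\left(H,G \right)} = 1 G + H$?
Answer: $- \frac{2748000}{79} \approx -34785.0$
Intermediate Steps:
$W{\left(H,G \right)} = - \frac{G}{8} - \frac{H}{8}$ ($W{\left(H,G \right)} = - \frac{1 G + H}{8} = - \frac{G + H}{8} = - \frac{G}{8} - \frac{H}{8}$)
$E = \frac{28}{79} \approx 0.35443$
$O{\left(a,L \right)} = - \frac{252}{79} + 9 L$ ($O{\left(a,L \right)} = - 9 \left(\frac{28}{79} - L\right) = - \frac{252}{79} + 9 L$)
$-34842 - O{\left(W{\left(-3,1 \right)} + 6 \cdot 4,-6 \right)} = -34842 - \left(- \frac{252}{79} + 9 \left(-6\right)\right) = -34842 - \left(- \frac{252}{79} - 54\right) = -34842 - - \frac{4518}{79} = -34842 + \frac{4518}{79} = - \frac{2748000}{79}$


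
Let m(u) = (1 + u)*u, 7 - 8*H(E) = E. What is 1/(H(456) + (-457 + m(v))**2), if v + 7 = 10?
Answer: 8/1583751 ≈ 5.0513e-6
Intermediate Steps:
v = 3 (v = -7 + 10 = 3)
H(E) = 7/8 - E/8
m(u) = u*(1 + u)
1/(H(456) + (-457 + m(v))**2) = 1/((7/8 - 1/8*456) + (-457 + 3*(1 + 3))**2) = 1/((7/8 - 57) + (-457 + 3*4)**2) = 1/(-449/8 + (-457 + 12)**2) = 1/(-449/8 + (-445)**2) = 1/(-449/8 + 198025) = 1/(1583751/8) = 8/1583751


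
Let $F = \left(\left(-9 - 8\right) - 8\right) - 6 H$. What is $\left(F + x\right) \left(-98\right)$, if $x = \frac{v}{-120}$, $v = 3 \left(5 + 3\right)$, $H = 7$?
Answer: $\frac{32928}{5} \approx 6585.6$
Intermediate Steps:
$v = 24$ ($v = 3 \cdot 8 = 24$)
$F = -67$ ($F = \left(\left(-9 - 8\right) - 8\right) - 6 \cdot 7 = \left(-17 - 8\right) - 42 = -25 - 42 = -67$)
$x = - \frac{1}{5}$ ($x = \frac{24}{-120} = 24 \left(- \frac{1}{120}\right) = - \frac{1}{5} \approx -0.2$)
$\left(F + x\right) \left(-98\right) = \left(-67 - \frac{1}{5}\right) \left(-98\right) = \left(- \frac{336}{5}\right) \left(-98\right) = \frac{32928}{5}$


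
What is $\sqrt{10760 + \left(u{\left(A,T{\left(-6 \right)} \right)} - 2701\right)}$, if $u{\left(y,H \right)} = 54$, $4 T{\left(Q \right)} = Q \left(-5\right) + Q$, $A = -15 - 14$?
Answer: $\sqrt{8113} \approx 90.072$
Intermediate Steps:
$A = -29$ ($A = -15 - 14 = -29$)
$T{\left(Q \right)} = - Q$ ($T{\left(Q \right)} = \frac{Q \left(-5\right) + Q}{4} = \frac{- 5 Q + Q}{4} = \frac{\left(-4\right) Q}{4} = - Q$)
$\sqrt{10760 + \left(u{\left(A,T{\left(-6 \right)} \right)} - 2701\right)} = \sqrt{10760 + \left(54 - 2701\right)} = \sqrt{10760 - 2647} = \sqrt{8113}$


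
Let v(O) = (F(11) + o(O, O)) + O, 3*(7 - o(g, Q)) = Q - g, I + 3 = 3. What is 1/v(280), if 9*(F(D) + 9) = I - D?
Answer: 9/2491 ≈ 0.0036130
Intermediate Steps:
I = 0 (I = -3 + 3 = 0)
o(g, Q) = 7 - Q/3 + g/3 (o(g, Q) = 7 - (Q - g)/3 = 7 + (-Q/3 + g/3) = 7 - Q/3 + g/3)
F(D) = -9 - D/9 (F(D) = -9 + (0 - D)/9 = -9 + (-D)/9 = -9 - D/9)
v(O) = -29/9 + O (v(O) = ((-9 - ⅑*11) + (7 - O/3 + O/3)) + O = ((-9 - 11/9) + 7) + O = (-92/9 + 7) + O = -29/9 + O)
1/v(280) = 1/(-29/9 + 280) = 1/(2491/9) = 9/2491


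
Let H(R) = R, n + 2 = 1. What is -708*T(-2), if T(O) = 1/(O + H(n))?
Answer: 236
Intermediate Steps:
n = -1 (n = -2 + 1 = -1)
T(O) = 1/(-1 + O) (T(O) = 1/(O - 1) = 1/(-1 + O))
-708*T(-2) = -708/(-1 - 2) = -708/(-3) = -708*(-⅓) = 236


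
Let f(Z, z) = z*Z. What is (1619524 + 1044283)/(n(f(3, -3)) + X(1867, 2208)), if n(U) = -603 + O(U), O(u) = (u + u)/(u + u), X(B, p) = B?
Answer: 2663807/1265 ≈ 2105.8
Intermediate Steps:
f(Z, z) = Z*z
O(u) = 1 (O(u) = (2*u)/((2*u)) = (2*u)*(1/(2*u)) = 1)
n(U) = -602 (n(U) = -603 + 1 = -602)
(1619524 + 1044283)/(n(f(3, -3)) + X(1867, 2208)) = (1619524 + 1044283)/(-602 + 1867) = 2663807/1265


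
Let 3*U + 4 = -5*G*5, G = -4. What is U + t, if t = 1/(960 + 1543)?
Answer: 80097/2503 ≈ 32.000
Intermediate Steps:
U = 32 (U = -4/3 + (-5*(-4)*5)/3 = -4/3 + (20*5)/3 = -4/3 + (⅓)*100 = -4/3 + 100/3 = 32)
t = 1/2503 ≈ 0.00039952
U + t = 32 + 1/2503 = 80097/2503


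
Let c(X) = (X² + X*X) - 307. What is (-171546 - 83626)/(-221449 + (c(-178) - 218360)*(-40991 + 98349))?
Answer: 255172/8907861491 ≈ 2.8646e-5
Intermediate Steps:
c(X) = -307 + 2*X² (c(X) = (X² + X²) - 307 = 2*X² - 307 = -307 + 2*X²)
(-171546 - 83626)/(-221449 + (c(-178) - 218360)*(-40991 + 98349)) = (-171546 - 83626)/(-221449 + ((-307 + 2*(-178)²) - 218360)*(-40991 + 98349)) = -255172/(-221449 + ((-307 + 2*31684) - 218360)*57358) = -255172/(-221449 + ((-307 + 63368) - 218360)*57358) = -255172/(-221449 + (63061 - 218360)*57358) = -255172/(-221449 - 155299*57358) = -255172/(-221449 - 8907640042) = -255172/(-8907861491) = -255172*(-1/8907861491) = 255172/8907861491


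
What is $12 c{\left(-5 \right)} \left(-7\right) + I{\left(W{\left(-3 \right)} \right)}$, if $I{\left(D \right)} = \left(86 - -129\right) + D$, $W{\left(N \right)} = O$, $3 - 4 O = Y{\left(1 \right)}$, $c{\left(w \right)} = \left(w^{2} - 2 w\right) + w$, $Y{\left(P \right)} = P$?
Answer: $- \frac{4609}{2} \approx -2304.5$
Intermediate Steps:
$c{\left(w \right)} = w^{2} - w$
$O = \frac{1}{2}$ ($O = \frac{3}{4} - \frac{1}{4} = \frac{1}{2} \approx 0.5$)
$W{\left(N \right)} = \frac{1}{2}$
$I{\left(D \right)} = 215 + D$ ($I{\left(D \right)} = \left(86 + 129\right) + D = 215 + D$)
$12 c{\left(-5 \right)} \left(-7\right) + I{\left(W{\left(-3 \right)} \right)} = 12 \left(- 5 \left(-1 - 5\right)\right) \left(-7\right) + \left(215 + \frac{1}{2}\right) = 12 \left(\left(-5\right) \left(-6\right)\right) \left(-7\right) + \frac{431}{2} = 12 \cdot 30 \left(-7\right) + \frac{431}{2} = 360 \left(-7\right) + \frac{431}{2} = -2520 + \frac{431}{2} = - \frac{4609}{2}$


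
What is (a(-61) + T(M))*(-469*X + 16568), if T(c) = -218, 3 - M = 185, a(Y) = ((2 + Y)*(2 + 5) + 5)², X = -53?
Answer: 6886740550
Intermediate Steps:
a(Y) = (19 + 7*Y)² (a(Y) = ((2 + Y)*7 + 5)² = ((14 + 7*Y) + 5)² = (19 + 7*Y)²)
M = -182 (M = 3 - 1*185 = 3 - 185 = -182)
(a(-61) + T(M))*(-469*X + 16568) = ((19 + 7*(-61))² - 218)*(-469*(-53) + 16568) = ((19 - 427)² - 218)*(24857 + 16568) = ((-408)² - 218)*41425 = (166464 - 218)*41425 = 166246*41425 = 6886740550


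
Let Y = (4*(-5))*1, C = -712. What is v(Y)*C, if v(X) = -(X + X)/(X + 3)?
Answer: 28480/17 ≈ 1675.3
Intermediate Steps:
Y = -20 (Y = -20*1 = -20)
v(X) = -2*X/(3 + X)
v(Y)*C = -2*(-20)/(3 - 20)*(-712) = -2*(-20)/(-17)*(-712) = -2*(-20)*(-1/17)*(-712) = -40/17*(-712) = 28480/17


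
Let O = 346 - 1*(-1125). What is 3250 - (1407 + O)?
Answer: 372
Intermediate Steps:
O = 1471 (O = 346 + 1125 = 1471)
3250 - (1407 + O) = 3250 - (1407 + 1471) = 3250 - 1*2878 = 3250 - 2878 = 372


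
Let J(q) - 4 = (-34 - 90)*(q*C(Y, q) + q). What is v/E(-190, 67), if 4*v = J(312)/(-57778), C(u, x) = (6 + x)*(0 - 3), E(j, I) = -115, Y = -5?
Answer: 9217417/6644470 ≈ 1.3872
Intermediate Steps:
C(u, x) = -18 - 3*x (C(u, x) = (6 + x)*(-3) = -18 - 3*x)
J(q) = 4 - 124*q - 124*q*(-18 - 3*q) (J(q) = 4 + (-34 - 90)*(q*(-18 - 3*q) + q) = 4 - 124*(q + q*(-18 - 3*q)) = 4 + (-124*q - 124*q*(-18 - 3*q)) = 4 - 124*q - 124*q*(-18 - 3*q))
v = -9217417/57778 (v = ((4 + 372*312² + 2108*312)/(-57778))/4 = ((4 + 372*97344 + 657696)*(-1/57778))/4 = ((4 + 36211968 + 657696)*(-1/57778))/4 = (36869668*(-1/57778))/4 = (¼)*(-18434834/28889) = -9217417/57778 ≈ -159.53)
v/E(-190, 67) = -9217417/57778/(-115) = -9217417/57778*(-1/115) = 9217417/6644470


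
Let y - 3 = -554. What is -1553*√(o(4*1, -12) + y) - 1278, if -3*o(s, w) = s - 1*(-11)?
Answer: -1278 - 3106*I*√139 ≈ -1278.0 - 36619.0*I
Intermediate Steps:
o(s, w) = -11/3 - s/3 (o(s, w) = -(s - 1*(-11))/3 = -(s + 11)/3 = -(11 + s)/3 = -11/3 - s/3)
y = -551 (y = 3 - 554 = -551)
-1553*√(o(4*1, -12) + y) - 1278 = -1553*√((-11/3 - 4/3) - 551) - 1278 = -1553*√(-5 - 551) - 1278 = -3106*I*√139 - 1278 = -1278 - 3106*I*√139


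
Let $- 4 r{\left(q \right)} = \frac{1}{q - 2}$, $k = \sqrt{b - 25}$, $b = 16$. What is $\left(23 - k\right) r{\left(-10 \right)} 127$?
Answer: $\frac{2921}{48} - \frac{127 i}{16} \approx 60.854 - 7.9375 i$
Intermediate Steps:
$k = 3 i$ ($k = \sqrt{16 - 25} = \sqrt{-9} = 3 i \approx 3.0 i$)
$r{\left(q \right)} = - \frac{1}{4 \left(-2 + q\right)}$ ($r{\left(q \right)} = - \frac{1}{4 \left(q - 2\right)} = - \frac{1}{4 \left(-2 + q\right)}$)
$\left(23 - k\right) r{\left(-10 \right)} 127 = \left(23 - 3 i\right) \left(- \frac{1}{-8 + 4 \left(-10\right)}\right) 127 = \left(23 - 3 i\right) \left(- \frac{1}{-8 - 40}\right) 127 = \left(23 - 3 i\right) \left(- \frac{1}{-48}\right) 127 = \left(23 - 3 i\right) \left(\left(-1\right) \left(- \frac{1}{48}\right)\right) 127 = \left(23 - 3 i\right) \frac{1}{48} \cdot 127 = \left(\frac{23}{48} - \frac{i}{16}\right) 127 = \frac{2921}{48} - \frac{127 i}{16}$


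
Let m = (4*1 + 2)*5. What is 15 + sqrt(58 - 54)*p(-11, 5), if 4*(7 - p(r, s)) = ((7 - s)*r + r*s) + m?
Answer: 105/2 ≈ 52.500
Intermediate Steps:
m = 30 (m = (4 + 2)*5 = 6*5 = 30)
p(r, s) = -1/2 - r*s/4 - r*(7 - s)/4 (p(r, s) = 7 - (((7 - s)*r + r*s) + 30)/4 = 7 - ((r*(7 - s) + r*s) + 30)/4 = 7 - ((r*s + r*(7 - s)) + 30)/4 = 7 - (30 + r*s + r*(7 - s))/4 = 7 + (-15/2 - r*s/4 - r*(7 - s)/4) = -1/2 - r*s/4 - r*(7 - s)/4)
15 + sqrt(58 - 54)*p(-11, 5) = 15 + sqrt(58 - 54)*(-1/2 - 7/4*(-11)) = 15 + sqrt(4)*(-1/2 + 77/4) = 15 + 2*(75/4) = 15 + 75/2 = 105/2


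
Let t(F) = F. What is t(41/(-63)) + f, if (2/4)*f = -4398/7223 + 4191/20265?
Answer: -638901257/439122285 ≈ -1.4550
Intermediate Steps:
f = -39235918/48791365 (f = 2*(-4398/7223 + 4191/20265) = 2*(-4398*1/7223 + 4191*(1/20265)) = 2*(-4398/7223 + 1397/6755) = 2*(-19617959/48791365) = -39235918/48791365 ≈ -0.80416)
t(41/(-63)) + f = 41/(-63) - 39235918/48791365 = 41*(-1/63) - 39235918/48791365 = -41/63 - 39235918/48791365 = -638901257/439122285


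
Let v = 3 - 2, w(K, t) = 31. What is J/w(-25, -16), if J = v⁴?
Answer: 1/31 ≈ 0.032258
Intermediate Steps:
v = 1
J = 1 (J = 1⁴ = 1)
J/w(-25, -16) = 1/31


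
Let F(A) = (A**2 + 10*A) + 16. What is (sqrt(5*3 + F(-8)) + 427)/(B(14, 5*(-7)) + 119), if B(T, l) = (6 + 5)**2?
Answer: 427/240 + sqrt(15)/240 ≈ 1.7953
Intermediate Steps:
F(A) = 16 + A**2 + 10*A
B(T, l) = 121 (B(T, l) = 11**2 = 121)
(sqrt(5*3 + F(-8)) + 427)/(B(14, 5*(-7)) + 119) = (sqrt(5*3 + (16 + (-8)**2 + 10*(-8))) + 427)/(121 + 119) = (sqrt(15 + (16 + 64 - 80)) + 427)/240 = (sqrt(15 + 0) + 427)*(1/240) = (sqrt(15) + 427)*(1/240) = (427 + sqrt(15))*(1/240) = 427/240 + sqrt(15)/240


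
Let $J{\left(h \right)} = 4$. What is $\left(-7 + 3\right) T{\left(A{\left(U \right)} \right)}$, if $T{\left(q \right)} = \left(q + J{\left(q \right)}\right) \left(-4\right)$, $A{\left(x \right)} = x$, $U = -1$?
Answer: $48$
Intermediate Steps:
$T{\left(q \right)} = -16 - 4 q$ ($T{\left(q \right)} = \left(q + 4\right) \left(-4\right) = \left(4 + q\right) \left(-4\right) = -16 - 4 q$)
$\left(-7 + 3\right) T{\left(A{\left(U \right)} \right)} = \left(-7 + 3\right) \left(-16 - -4\right) = - 4 \left(-16 + 4\right) = \left(-4\right) \left(-12\right) = 48$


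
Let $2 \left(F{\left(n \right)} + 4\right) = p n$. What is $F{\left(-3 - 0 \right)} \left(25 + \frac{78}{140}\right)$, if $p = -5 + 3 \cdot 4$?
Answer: $- \frac{51881}{140} \approx -370.58$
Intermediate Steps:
$p = 7$ ($p = -5 + 12 = 7$)
$F{\left(n \right)} = -4 + \frac{7 n}{2}$
$F{\left(-3 - 0 \right)} \left(25 + \frac{78}{140}\right) = \left(-4 + \frac{7 \left(-3 - 0\right)}{2}\right) \left(25 + \frac{78}{140}\right) = \left(-4 + \frac{7 \left(-3 + 0\right)}{2}\right) \left(25 + 78 \cdot \frac{1}{140}\right) = \left(-4 + \frac{7}{2} \left(-3\right)\right) \left(25 + \frac{39}{70}\right) = \left(-4 - \frac{21}{2}\right) \frac{1789}{70} = \left(- \frac{29}{2}\right) \frac{1789}{70} = - \frac{51881}{140}$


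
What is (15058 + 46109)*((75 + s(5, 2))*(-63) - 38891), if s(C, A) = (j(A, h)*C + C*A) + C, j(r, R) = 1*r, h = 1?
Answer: -2764197897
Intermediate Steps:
j(r, R) = r
s(C, A) = C + 2*A*C (s(C, A) = (A*C + C*A) + C = (A*C + A*C) + C = 2*A*C + C = C + 2*A*C)
(15058 + 46109)*((75 + s(5, 2))*(-63) - 38891) = (15058 + 46109)*((75 + 5*(1 + 2*2))*(-63) - 38891) = 61167*((75 + 5*(1 + 4))*(-63) - 38891) = 61167*((75 + 5*5)*(-63) - 38891) = 61167*((75 + 25)*(-63) - 38891) = 61167*(100*(-63) - 38891) = 61167*(-6300 - 38891) = 61167*(-45191) = -2764197897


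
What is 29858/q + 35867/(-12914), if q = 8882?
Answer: 33507759/57351074 ≈ 0.58426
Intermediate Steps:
29858/q + 35867/(-12914) = 29858/8882 + 35867/(-12914) = 29858*(1/8882) + 35867*(-1/12914) = 14929/4441 - 35867/12914 = 33507759/57351074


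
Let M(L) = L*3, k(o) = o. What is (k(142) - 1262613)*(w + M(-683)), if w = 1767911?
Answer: -2229349565002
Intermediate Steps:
M(L) = 3*L
(k(142) - 1262613)*(w + M(-683)) = (142 - 1262613)*(1767911 + 3*(-683)) = -1262471*(1767911 - 2049) = -1262471*1765862 = -2229349565002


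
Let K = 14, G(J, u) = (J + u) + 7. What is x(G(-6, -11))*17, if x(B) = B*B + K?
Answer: 1938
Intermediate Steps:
G(J, u) = 7 + J + u
x(B) = 14 + B² (x(B) = B*B + 14 = B² + 14 = 14 + B²)
x(G(-6, -11))*17 = (14 + (7 - 6 - 11)²)*17 = (14 + (-10)²)*17 = (14 + 100)*17 = 114*17 = 1938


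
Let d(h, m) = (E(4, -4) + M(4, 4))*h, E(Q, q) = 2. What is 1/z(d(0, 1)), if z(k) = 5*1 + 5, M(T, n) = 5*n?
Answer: 1/10 ≈ 0.10000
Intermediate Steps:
d(h, m) = 22*h (d(h, m) = (2 + 5*4)*h = (2 + 20)*h = 22*h)
z(k) = 10 (z(k) = 5 + 5 = 10)
1/z(d(0, 1)) = 1/10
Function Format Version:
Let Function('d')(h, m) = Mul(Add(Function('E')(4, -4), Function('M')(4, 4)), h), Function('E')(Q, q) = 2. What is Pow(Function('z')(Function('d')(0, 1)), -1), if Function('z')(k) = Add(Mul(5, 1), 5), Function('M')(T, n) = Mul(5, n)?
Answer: Rational(1, 10) ≈ 0.10000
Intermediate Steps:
Function('d')(h, m) = Mul(22, h) (Function('d')(h, m) = Mul(Add(2, Mul(5, 4)), h) = Mul(Add(2, 20), h) = Mul(22, h))
Function('z')(k) = 10 (Function('z')(k) = Add(5, 5) = 10)
Pow(Function('z')(Function('d')(0, 1)), -1) = Pow(10, -1) = Rational(1, 10)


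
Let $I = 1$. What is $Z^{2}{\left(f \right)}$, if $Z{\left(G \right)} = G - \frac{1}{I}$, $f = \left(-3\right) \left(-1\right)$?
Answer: $4$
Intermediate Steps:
$f = 3$
$Z{\left(G \right)} = -1 + G$ ($Z{\left(G \right)} = G - 1^{-1} = G - 1 = -1 + G$)
$Z^{2}{\left(f \right)} = \left(-1 + 3\right)^{2} = 2^{2} = 4$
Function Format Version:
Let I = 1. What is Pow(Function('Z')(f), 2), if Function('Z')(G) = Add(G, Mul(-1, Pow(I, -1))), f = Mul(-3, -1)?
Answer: 4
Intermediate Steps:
f = 3
Function('Z')(G) = Add(-1, G) (Function('Z')(G) = Add(G, Mul(-1, Pow(1, -1))) = Add(G, Mul(-1, 1)) = Add(G, -1) = Add(-1, G))
Pow(Function('Z')(f), 2) = Pow(Add(-1, 3), 2) = Pow(2, 2) = 4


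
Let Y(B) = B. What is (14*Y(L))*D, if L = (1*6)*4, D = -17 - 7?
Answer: -8064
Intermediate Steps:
D = -24
L = 24 (L = 6*4 = 24)
(14*Y(L))*D = (14*24)*(-24) = 336*(-24) = -8064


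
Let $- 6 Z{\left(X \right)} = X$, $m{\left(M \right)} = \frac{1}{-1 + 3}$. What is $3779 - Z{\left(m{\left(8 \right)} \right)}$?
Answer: $\frac{45349}{12} \approx 3779.1$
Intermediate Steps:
$m{\left(M \right)} = \frac{1}{2}$
$Z{\left(X \right)} = - \frac{X}{6}$
$3779 - Z{\left(m{\left(8 \right)} \right)} = 3779 - \left(- \frac{1}{6}\right) \frac{1}{2} = 3779 - - \frac{1}{12} = 3779 + \frac{1}{12} = \frac{45349}{12}$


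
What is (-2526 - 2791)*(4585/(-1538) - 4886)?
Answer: 39979868201/1538 ≈ 2.5995e+7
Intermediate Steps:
(-2526 - 2791)*(4585/(-1538) - 4886) = -5317*(4585*(-1/1538) - 4886) = -5317*(-4585/1538 - 4886) = -5317*(-7519253/1538) = 39979868201/1538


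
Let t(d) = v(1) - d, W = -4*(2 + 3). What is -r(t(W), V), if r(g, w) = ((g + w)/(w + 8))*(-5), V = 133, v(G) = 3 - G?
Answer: 775/141 ≈ 5.4965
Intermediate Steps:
W = -20 (W = -4*5 = -20)
t(d) = 2 - d (t(d) = (3 - 1*1) - d = (3 - 1) - d = 2 - d)
r(g, w) = -5*(g + w)/(8 + w) (r(g, w) = ((g + w)/(8 + w))*(-5) = -5*(g + w)/(8 + w))
-r(t(W), V) = -5*(-(2 - 1*(-20)) - 1*133)/(8 + 133) = -5*(-(2 + 20) - 133)/141 = -5*(-1*22 - 133)/141 = -5*(-22 - 133)/141 = -5*(-155)/141 = -1*(-775/141) = 775/141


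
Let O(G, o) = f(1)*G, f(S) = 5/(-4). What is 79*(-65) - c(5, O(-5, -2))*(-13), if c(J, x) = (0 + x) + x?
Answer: -9945/2 ≈ -4972.5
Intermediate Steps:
f(S) = -5/4 (f(S) = 5*(-1/4) = -5/4)
O(G, o) = -5*G/4
c(J, x) = 2*x (c(J, x) = x + x = 2*x)
79*(-65) - c(5, O(-5, -2))*(-13) = 79*(-65) - 2*(-5/4*(-5))*(-13) = -5135 - 2*25/4*(-13) = -5135 - 1*25/2*(-13) = -5135 - 25/2*(-13) = -5135 + 325/2 = -9945/2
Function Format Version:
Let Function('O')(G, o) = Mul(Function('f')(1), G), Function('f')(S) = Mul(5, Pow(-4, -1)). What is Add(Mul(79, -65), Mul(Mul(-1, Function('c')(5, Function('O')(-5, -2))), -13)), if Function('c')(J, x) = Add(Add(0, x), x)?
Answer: Rational(-9945, 2) ≈ -4972.5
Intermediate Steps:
Function('f')(S) = Rational(-5, 4) (Function('f')(S) = Mul(5, Rational(-1, 4)) = Rational(-5, 4))
Function('O')(G, o) = Mul(Rational(-5, 4), G)
Function('c')(J, x) = Mul(2, x) (Function('c')(J, x) = Add(x, x) = Mul(2, x))
Add(Mul(79, -65), Mul(Mul(-1, Function('c')(5, Function('O')(-5, -2))), -13)) = Add(Mul(79, -65), Mul(Mul(-1, Mul(2, Mul(Rational(-5, 4), -5))), -13)) = Add(-5135, Mul(Mul(-1, Mul(2, Rational(25, 4))), -13)) = Add(-5135, Mul(Mul(-1, Rational(25, 2)), -13)) = Add(-5135, Mul(Rational(-25, 2), -13)) = Add(-5135, Rational(325, 2)) = Rational(-9945, 2)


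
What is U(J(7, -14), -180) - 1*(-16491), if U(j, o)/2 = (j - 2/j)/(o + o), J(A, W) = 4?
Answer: 5936753/360 ≈ 16491.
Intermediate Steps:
U(j, o) = (j - 2/j)/o (U(j, o) = 2*((j - 2/j)/(o + o)) = 2*((j - 2/j)/((2*o))) = 2*((j - 2/j)*(1/(2*o))) = 2*((j - 2/j)/(2*o)) = (j - 2/j)/o)
U(J(7, -14), -180) - 1*(-16491) = (-2 + 4²)/(4*(-180)) - 1*(-16491) = (¼)*(-1/180)*(-2 + 16) + 16491 = (¼)*(-1/180)*14 + 16491 = -7/360 + 16491 = 5936753/360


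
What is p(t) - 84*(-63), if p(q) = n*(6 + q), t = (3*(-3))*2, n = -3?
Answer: 5328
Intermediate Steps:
t = -18 (t = -9*2 = -18)
p(q) = -18 - 3*q (p(q) = -3*(6 + q) = -18 - 3*q)
p(t) - 84*(-63) = (-18 - 3*(-18)) - 84*(-63) = (-18 + 54) + 5292 = 36 + 5292 = 5328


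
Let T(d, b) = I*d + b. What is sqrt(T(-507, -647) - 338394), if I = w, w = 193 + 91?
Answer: I*sqrt(483029) ≈ 695.0*I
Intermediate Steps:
w = 284
I = 284
T(d, b) = b + 284*d (T(d, b) = 284*d + b = b + 284*d)
sqrt(T(-507, -647) - 338394) = sqrt((-647 + 284*(-507)) - 338394) = sqrt((-647 - 143988) - 338394) = sqrt(-144635 - 338394) = sqrt(-483029) = I*sqrt(483029)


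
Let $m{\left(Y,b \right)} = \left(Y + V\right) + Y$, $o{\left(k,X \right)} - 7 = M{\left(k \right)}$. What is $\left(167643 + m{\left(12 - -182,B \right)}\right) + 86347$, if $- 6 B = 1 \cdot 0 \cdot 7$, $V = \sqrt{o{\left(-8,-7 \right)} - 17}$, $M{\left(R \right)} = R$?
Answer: $254378 + 3 i \sqrt{2} \approx 2.5438 \cdot 10^{5} + 4.2426 i$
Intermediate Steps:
$o{\left(k,X \right)} = 7 + k$
$V = 3 i \sqrt{2}$ ($V = \sqrt{\left(7 - 8\right) - 17} = \sqrt{-1 - 17} = \sqrt{-18} = 3 i \sqrt{2} \approx 4.2426 i$)
$B = 0$ ($B = - \frac{1 \cdot 0 \cdot 7}{6} = - \frac{0 \cdot 7}{6} = \left(- \frac{1}{6}\right) 0 = 0$)
$m{\left(Y,b \right)} = 2 Y + 3 i \sqrt{2}$ ($m{\left(Y,b \right)} = \left(Y + 3 i \sqrt{2}\right) + Y = 2 Y + 3 i \sqrt{2}$)
$\left(167643 + m{\left(12 - -182,B \right)}\right) + 86347 = \left(167643 + \left(2 \left(12 - -182\right) + 3 i \sqrt{2}\right)\right) + 86347 = \left(167643 + \left(2 \left(12 + 182\right) + 3 i \sqrt{2}\right)\right) + 86347 = \left(167643 + \left(2 \cdot 194 + 3 i \sqrt{2}\right)\right) + 86347 = \left(167643 + \left(388 + 3 i \sqrt{2}\right)\right) + 86347 = \left(168031 + 3 i \sqrt{2}\right) + 86347 = 254378 + 3 i \sqrt{2}$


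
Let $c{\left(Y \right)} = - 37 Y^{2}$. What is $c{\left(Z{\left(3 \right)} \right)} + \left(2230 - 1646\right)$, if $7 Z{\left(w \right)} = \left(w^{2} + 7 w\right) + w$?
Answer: $- \frac{11677}{49} \approx -238.31$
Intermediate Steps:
$Z{\left(w \right)} = \frac{w^{2}}{7} + \frac{8 w}{7}$ ($Z{\left(w \right)} = \frac{\left(w^{2} + 7 w\right) + w}{7} = \frac{w^{2} + 8 w}{7} = \frac{w^{2}}{7} + \frac{8 w}{7}$)
$c{\left(Z{\left(3 \right)} \right)} + \left(2230 - 1646\right) = - 37 \left(\frac{1}{7} \cdot 3 \left(8 + 3\right)\right)^{2} + \left(2230 - 1646\right) = - 37 \left(\frac{1}{7} \cdot 3 \cdot 11\right)^{2} + \left(2230 - 1646\right) = - 37 \left(\frac{33}{7}\right)^{2} + 584 = \left(-37\right) \frac{1089}{49} + 584 = - \frac{40293}{49} + 584 = - \frac{11677}{49}$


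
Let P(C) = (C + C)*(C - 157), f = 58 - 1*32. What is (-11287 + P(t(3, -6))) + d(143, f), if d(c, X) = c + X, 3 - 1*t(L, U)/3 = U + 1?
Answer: -17502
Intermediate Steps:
f = 26 (f = 58 - 32 = 26)
t(L, U) = 6 - 3*U (t(L, U) = 9 - 3*(U + 1) = 9 - 3*(1 + U) = 9 + (-3 - 3*U) = 6 - 3*U)
d(c, X) = X + c
P(C) = 2*C*(-157 + C) (P(C) = (2*C)*(-157 + C) = 2*C*(-157 + C))
(-11287 + P(t(3, -6))) + d(143, f) = (-11287 + 2*(6 - 3*(-6))*(-157 + (6 - 3*(-6)))) + (26 + 143) = (-11287 + 2*(6 + 18)*(-157 + (6 + 18))) + 169 = (-11287 + 2*24*(-157 + 24)) + 169 = (-11287 + 2*24*(-133)) + 169 = (-11287 - 6384) + 169 = -17671 + 169 = -17502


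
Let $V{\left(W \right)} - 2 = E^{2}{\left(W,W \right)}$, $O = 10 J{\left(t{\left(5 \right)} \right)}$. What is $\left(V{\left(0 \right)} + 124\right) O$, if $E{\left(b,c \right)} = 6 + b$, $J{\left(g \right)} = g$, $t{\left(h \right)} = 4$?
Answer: $6480$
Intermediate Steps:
$O = 40$ ($O = 10 \cdot 4 = 40$)
$V{\left(W \right)} = 2 + \left(6 + W\right)^{2}$
$\left(V{\left(0 \right)} + 124\right) O = \left(\left(2 + \left(6 + 0\right)^{2}\right) + 124\right) 40 = \left(\left(2 + 6^{2}\right) + 124\right) 40 = \left(\left(2 + 36\right) + 124\right) 40 = \left(38 + 124\right) 40 = 162 \cdot 40 = 6480$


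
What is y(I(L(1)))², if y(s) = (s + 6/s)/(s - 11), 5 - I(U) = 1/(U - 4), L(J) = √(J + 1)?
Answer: 40397592251/31929043969 + 1713685530*√2/31929043969 ≈ 1.3411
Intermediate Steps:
L(J) = √(1 + J)
I(U) = 5 - 1/(-4 + U) (I(U) = 5 - 1/(U - 4) = 5 - 1/(-4 + U))
y(s) = (s + 6/s)/(-11 + s)
y(I(L(1)))² = ((6 + ((-21 + 5*√(1 + 1))/(-4 + √(1 + 1)))²)/((((-21 + 5*√(1 + 1))/(-4 + √(1 + 1))))*(-11 + (-21 + 5*√(1 + 1))/(-4 + √(1 + 1)))))² = ((6 + ((-21 + 5*√2)/(-4 + √2))²)/((((-21 + 5*√2)/(-4 + √2)))*(-11 + (-21 + 5*√2)/(-4 + √2))))² = (((-4 + √2)/(-21 + 5*√2))*(6 + (-21 + 5*√2)²/(-4 + √2)²)/(-11 + (-21 + 5*√2)/(-4 + √2)))² = ((-4 + √2)*(6 + (-21 + 5*√2)²/(-4 + √2)²)/((-21 + 5*√2)*(-11 + (-21 + 5*√2)/(-4 + √2))))² = (-4 + √2)²*(6 + (-21 + 5*√2)²/(-4 + √2)²)²/((-21 + 5*√2)²*(-11 + (-21 + 5*√2)/(-4 + √2))²)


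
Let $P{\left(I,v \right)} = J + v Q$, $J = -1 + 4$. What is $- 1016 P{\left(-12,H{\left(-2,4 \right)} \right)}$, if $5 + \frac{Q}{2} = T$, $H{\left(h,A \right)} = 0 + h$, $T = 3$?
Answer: $-11176$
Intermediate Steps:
$H{\left(h,A \right)} = h$
$J = 3$
$Q = -4$ ($Q = -10 + 2 \cdot 3 = -10 + 6 = -4$)
$P{\left(I,v \right)} = 3 - 4 v$ ($P{\left(I,v \right)} = 3 + v \left(-4\right) = 3 - 4 v$)
$- 1016 P{\left(-12,H{\left(-2,4 \right)} \right)} = - 1016 \left(3 - -8\right) = - 1016 \left(3 + 8\right) = \left(-1016\right) 11 = -11176$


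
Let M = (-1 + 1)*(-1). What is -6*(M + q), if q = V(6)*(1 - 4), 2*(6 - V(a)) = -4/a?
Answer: 114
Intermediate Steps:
V(a) = 6 + 2/a (V(a) = 6 - (-2)/a = 6 + 2/a)
M = 0 (M = 0*(-1) = 0)
q = -19 (q = (6 + 2/6)*(1 - 4) = (6 + 2*(1/6))*(-3) = (6 + 1/3)*(-3) = (19/3)*(-3) = -19)
-6*(M + q) = -6*(0 - 19) = -6*(-19) = 114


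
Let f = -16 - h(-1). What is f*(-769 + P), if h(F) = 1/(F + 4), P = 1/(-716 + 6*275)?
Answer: 11731335/934 ≈ 12560.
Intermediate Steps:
P = 1/934 (P = 1/(-716 + 1650) = 1/934 ≈ 0.0010707)
h(F) = 1/(4 + F)
f = -49/3 (f = -16 - 1/(4 - 1) = -16 - 1/3 = -49/3 ≈ -16.333)
f*(-769 + P) = -49*(-769 + 1/934)/3 = -49/3*(-718245/934) = 11731335/934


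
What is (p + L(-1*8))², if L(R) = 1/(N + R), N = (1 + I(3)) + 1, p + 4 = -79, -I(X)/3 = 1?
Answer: 559504/81 ≈ 6907.5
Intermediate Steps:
I(X) = -3 (I(X) = -3*1 = -3)
p = -83 (p = -4 - 79 = -83)
N = -1 (N = (1 - 3) + 1 = -2 + 1 = -1)
L(R) = 1/(-1 + R)
(p + L(-1*8))² = (-83 + 1/(-1 - 1*8))² = (-83 + 1/(-1 - 8))² = (-83 + 1/(-9))² = (-83 - ⅑)² = (-748/9)² = 559504/81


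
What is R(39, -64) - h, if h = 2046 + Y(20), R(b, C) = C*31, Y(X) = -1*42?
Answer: -3988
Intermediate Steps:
Y(X) = -42
R(b, C) = 31*C
h = 2004 (h = 2046 - 42 = 2004)
R(39, -64) - h = 31*(-64) - 1*2004 = -1984 - 2004 = -3988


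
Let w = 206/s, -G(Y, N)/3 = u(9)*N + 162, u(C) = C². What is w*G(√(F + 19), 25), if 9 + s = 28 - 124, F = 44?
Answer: 450522/35 ≈ 12872.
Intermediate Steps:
s = -105 (s = -9 + (28 - 124) = -9 - 96 = -105)
G(Y, N) = -486 - 243*N (G(Y, N) = -3*(9²*N + 162) = -3*(81*N + 162) = -3*(162 + 81*N) = -486 - 243*N)
w = -206/105 (w = 206/(-105) = 206*(-1/105) = -206/105 ≈ -1.9619)
w*G(√(F + 19), 25) = -206*(-486 - 243*25)/105 = -206*(-486 - 6075)/105 = -206/105*(-6561) = 450522/35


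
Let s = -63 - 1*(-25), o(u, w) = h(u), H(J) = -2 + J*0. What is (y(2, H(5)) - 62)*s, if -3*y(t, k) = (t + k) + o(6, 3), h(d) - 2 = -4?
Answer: 6992/3 ≈ 2330.7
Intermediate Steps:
H(J) = -2 (H(J) = -2 + 0 = -2)
h(d) = -2 (h(d) = 2 - 4 = -2)
o(u, w) = -2
y(t, k) = 2/3 - k/3 - t/3 (y(t, k) = -((t + k) - 2)/3 = -((k + t) - 2)/3 = -(-2 + k + t)/3 = 2/3 - k/3 - t/3)
s = -38 (s = -63 + 25 = -38)
(y(2, H(5)) - 62)*s = ((2/3 - 1/3*(-2) - 1/3*2) - 62)*(-38) = ((2/3 + 2/3 - 2/3) - 62)*(-38) = (2/3 - 62)*(-38) = -184/3*(-38) = 6992/3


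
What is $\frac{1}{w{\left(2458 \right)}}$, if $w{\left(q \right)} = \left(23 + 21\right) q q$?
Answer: $\frac{1}{265837616} \approx 3.7617 \cdot 10^{-9}$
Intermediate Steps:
$w{\left(q \right)} = 44 q^{2}$
$\frac{1}{w{\left(2458 \right)}} = \frac{1}{44 \cdot 2458^{2}} = \frac{1}{44 \cdot 6041764} = \frac{1}{265837616}$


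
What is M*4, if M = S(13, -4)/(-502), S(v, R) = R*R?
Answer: -32/251 ≈ -0.12749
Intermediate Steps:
S(v, R) = R**2
M = -8/251 (M = (-4)**2/(-502) = 16*(-1/502) = -8/251 ≈ -0.031873)
M*4 = -8/251*4 = -32/251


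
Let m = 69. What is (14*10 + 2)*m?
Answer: 9798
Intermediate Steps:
(14*10 + 2)*m = (14*10 + 2)*69 = (140 + 2)*69 = 142*69 = 9798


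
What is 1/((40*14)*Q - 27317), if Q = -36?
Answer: -1/47477 ≈ -2.1063e-5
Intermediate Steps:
1/((40*14)*Q - 27317) = 1/((40*14)*(-36) - 27317) = 1/(560*(-36) - 27317) = 1/(-20160 - 27317) = 1/(-47477) = -1/47477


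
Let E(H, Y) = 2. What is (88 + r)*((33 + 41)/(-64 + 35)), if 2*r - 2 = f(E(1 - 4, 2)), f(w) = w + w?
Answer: -6734/29 ≈ -232.21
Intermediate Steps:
f(w) = 2*w
r = 3 (r = 1 + (2*2)/2 = 1 + (1/2)*4 = 1 + 2 = 3)
(88 + r)*((33 + 41)/(-64 + 35)) = (88 + 3)*((33 + 41)/(-64 + 35)) = 91*(74/(-29)) = 91*(74*(-1/29)) = 91*(-74/29) = -6734/29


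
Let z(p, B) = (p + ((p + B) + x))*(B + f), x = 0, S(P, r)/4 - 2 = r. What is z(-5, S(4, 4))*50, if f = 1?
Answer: 17500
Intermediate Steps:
S(P, r) = 8 + 4*r
z(p, B) = (1 + B)*(B + 2*p) (z(p, B) = (p + ((p + B) + 0))*(B + 1) = (p + ((B + p) + 0))*(1 + B) = (p + (B + p))*(1 + B) = (B + 2*p)*(1 + B) = (1 + B)*(B + 2*p))
z(-5, S(4, 4))*50 = ((8 + 4*4) + (8 + 4*4)² + 2*(-5) + 2*(8 + 4*4)*(-5))*50 = ((8 + 16) + (8 + 16)² - 10 + 2*(8 + 16)*(-5))*50 = (24 + 24² - 10 + 2*24*(-5))*50 = (24 + 576 - 10 - 240)*50 = 350*50 = 17500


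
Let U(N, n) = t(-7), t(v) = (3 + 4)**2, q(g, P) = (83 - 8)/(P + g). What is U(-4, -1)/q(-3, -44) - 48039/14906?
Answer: -37931443/1117950 ≈ -33.929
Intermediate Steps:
q(g, P) = 75/(P + g)
t(v) = 49 (t(v) = 7**2 = 49)
U(N, n) = 49
U(-4, -1)/q(-3, -44) - 48039/14906 = 49/((75/(-44 - 3))) - 48039/14906 = 49/((75/(-47))) - 48039*1/14906 = 49/((75*(-1/47))) - 48039/14906 = 49/(-75/47) - 48039/14906 = 49*(-47/75) - 48039/14906 = -2303/75 - 48039/14906 = -37931443/1117950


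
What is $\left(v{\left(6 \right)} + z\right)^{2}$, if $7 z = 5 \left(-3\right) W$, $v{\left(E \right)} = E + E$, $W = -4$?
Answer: $\frac{20736}{49} \approx 423.18$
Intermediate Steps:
$v{\left(E \right)} = 2 E$
$z = \frac{60}{7}$ ($z = \frac{5 \left(-3\right) \left(-4\right)}{7} = \frac{\left(-15\right) \left(-4\right)}{7} = \frac{1}{7} \cdot 60 = \frac{60}{7} \approx 8.5714$)
$\left(v{\left(6 \right)} + z\right)^{2} = \left(2 \cdot 6 + \frac{60}{7}\right)^{2} = \left(12 + \frac{60}{7}\right)^{2} = \left(\frac{144}{7}\right)^{2} = \frac{20736}{49}$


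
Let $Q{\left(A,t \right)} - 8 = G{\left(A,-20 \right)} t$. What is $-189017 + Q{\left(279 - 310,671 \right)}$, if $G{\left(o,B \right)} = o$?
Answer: $-209810$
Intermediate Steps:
$Q{\left(A,t \right)} = 8 + A t$
$-189017 + Q{\left(279 - 310,671 \right)} = -189017 + \left(8 + \left(279 - 310\right) 671\right) = -189017 + \left(8 - 20801\right) = -189017 - 20793 = -209810$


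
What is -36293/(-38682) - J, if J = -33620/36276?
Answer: 218087809/116935686 ≈ 1.8650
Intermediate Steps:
J = -8405/9069 (J = -33620*1/36276 = -8405/9069 ≈ -0.92678)
-36293/(-38682) - J = -36293/(-38682) - 1*(-8405/9069) = -36293*(-1/38682) + 8405/9069 = 36293/38682 + 8405/9069 = 218087809/116935686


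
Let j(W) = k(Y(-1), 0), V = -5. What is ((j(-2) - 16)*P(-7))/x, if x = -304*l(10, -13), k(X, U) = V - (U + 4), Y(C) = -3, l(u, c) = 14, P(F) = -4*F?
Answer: 25/152 ≈ 0.16447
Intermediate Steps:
k(X, U) = -9 - U (k(X, U) = -5 - (U + 4) = -5 - (4 + U) = -5 + (-4 - U) = -9 - U)
x = -4256 (x = -304*14 = -4256)
j(W) = -9 (j(W) = -9 - 1*0 = -9 + 0 = -9)
((j(-2) - 16)*P(-7))/x = ((-9 - 16)*(-4*(-7)))/(-4256) = -25*28*(-1/4256) = -700*(-1/4256) = 25/152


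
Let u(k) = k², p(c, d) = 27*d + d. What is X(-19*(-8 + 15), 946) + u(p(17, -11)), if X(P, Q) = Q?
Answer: 95810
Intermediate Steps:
p(c, d) = 28*d
X(-19*(-8 + 15), 946) + u(p(17, -11)) = 946 + (28*(-11))² = 946 + (-308)² = 946 + 94864 = 95810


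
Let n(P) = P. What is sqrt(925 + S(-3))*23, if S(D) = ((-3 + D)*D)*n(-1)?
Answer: 23*sqrt(907) ≈ 692.68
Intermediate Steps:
S(D) = -D*(-3 + D) (S(D) = ((-3 + D)*D)*(-1) = (D*(-3 + D))*(-1) = -D*(-3 + D))
sqrt(925 + S(-3))*23 = sqrt(925 - 3*(3 - 1*(-3)))*23 = sqrt(925 - 3*(3 + 3))*23 = sqrt(925 - 3*6)*23 = sqrt(925 - 18)*23 = sqrt(907)*23 = 23*sqrt(907)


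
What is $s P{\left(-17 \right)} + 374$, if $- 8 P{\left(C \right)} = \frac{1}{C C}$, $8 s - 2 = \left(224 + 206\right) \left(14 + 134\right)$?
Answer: $\frac{3426931}{9248} \approx 370.56$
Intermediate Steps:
$s = \frac{31821}{4}$ ($s = \frac{1}{4} + \frac{\left(224 + 206\right) \left(14 + 134\right)}{8} = \frac{1}{4} + \frac{430 \cdot 148}{8} = \frac{1}{4} + \frac{1}{8} \cdot 63640 = \frac{1}{4} + 7955 = \frac{31821}{4} \approx 7955.3$)
$P{\left(C \right)} = - \frac{1}{8 C^{2}}$ ($P{\left(C \right)} = - \frac{\frac{1}{C} \frac{1}{C}}{8} = - \frac{1}{8 C^{2}}$)
$s P{\left(-17 \right)} + 374 = \frac{31821 \left(- \frac{1}{8 \cdot 289}\right)}{4} + 374 = \frac{31821 \left(\left(- \frac{1}{8}\right) \frac{1}{289}\right)}{4} + 374 = \frac{31821}{4} \left(- \frac{1}{2312}\right) + 374 = - \frac{31821}{9248} + 374 = \frac{3426931}{9248}$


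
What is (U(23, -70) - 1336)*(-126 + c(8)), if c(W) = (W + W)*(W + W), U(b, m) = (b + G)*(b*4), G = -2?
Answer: 77480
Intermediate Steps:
U(b, m) = 4*b*(-2 + b) (U(b, m) = (b - 2)*(b*4) = (-2 + b)*(4*b) = 4*b*(-2 + b))
c(W) = 4*W² (c(W) = (2*W)*(2*W) = 4*W²)
(U(23, -70) - 1336)*(-126 + c(8)) = (4*23*(-2 + 23) - 1336)*(-126 + 4*8²) = (4*23*21 - 1336)*(-126 + 4*64) = (1932 - 1336)*(-126 + 256) = 596*130 = 77480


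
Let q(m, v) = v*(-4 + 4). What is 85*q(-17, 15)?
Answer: 0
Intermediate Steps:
q(m, v) = 0 (q(m, v) = v*0 = 0)
85*q(-17, 15) = 85*0 = 0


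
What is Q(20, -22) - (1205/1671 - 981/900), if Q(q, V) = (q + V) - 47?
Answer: -8126261/167100 ≈ -48.631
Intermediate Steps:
Q(q, V) = -47 + V + q (Q(q, V) = (V + q) - 47 = -47 + V + q)
Q(20, -22) - (1205/1671 - 981/900) = (-47 - 22 + 20) - (1205/1671 - 981/900) = -49 - (1205*(1/1671) - 981*1/900) = -49 - (1205/1671 - 109/100) = -49 - 1*(-61639/167100) = -49 + 61639/167100 = -8126261/167100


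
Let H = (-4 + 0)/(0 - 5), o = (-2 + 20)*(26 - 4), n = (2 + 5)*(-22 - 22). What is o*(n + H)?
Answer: -608256/5 ≈ -1.2165e+5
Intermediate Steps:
n = -308 (n = 7*(-44) = -308)
o = 396 (o = 18*22 = 396)
H = 4/5 (H = -4/(-5) = -4*(-1/5) = 4/5 ≈ 0.80000)
o*(n + H) = 396*(-308 + 4/5) = 396*(-1536/5) = -608256/5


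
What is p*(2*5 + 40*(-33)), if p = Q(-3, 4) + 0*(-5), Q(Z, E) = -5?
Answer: 6550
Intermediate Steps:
p = -5 (p = -5 + 0*(-5) = -5 + 0 = -5)
p*(2*5 + 40*(-33)) = -5*(2*5 + 40*(-33)) = -5*(10 - 1320) = -5*(-1310) = 6550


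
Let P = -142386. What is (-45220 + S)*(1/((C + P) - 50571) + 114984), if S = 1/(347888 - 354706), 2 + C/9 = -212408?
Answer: -24870411942582691589/4783161082 ≈ -5.1996e+9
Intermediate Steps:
C = -1911690 (C = -18 + 9*(-212408) = -18 - 1911672 = -1911690)
S = -1/6818 (S = 1/(-6818) = -1/6818 ≈ -0.00014667)
(-45220 + S)*(1/((C + P) - 50571) + 114984) = (-45220 - 1/6818)*(1/((-1911690 - 142386) - 50571) + 114984) = -308309961*(1/(-2054076 - 50571) + 114984)/6818 = -308309961*(1/(-2104647) + 114984)/6818 = -308309961*(-1/2104647 + 114984)/6818 = -308309961/6818*242000730647/2104647 = -24870411942582691589/4783161082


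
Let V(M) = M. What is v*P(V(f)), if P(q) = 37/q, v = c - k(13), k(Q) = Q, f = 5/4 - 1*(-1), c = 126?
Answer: 16724/9 ≈ 1858.2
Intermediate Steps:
f = 9/4 (f = 5*(¼) + 1 = 5/4 + 1 = 9/4 ≈ 2.2500)
v = 113 (v = 126 - 1*13 = 126 - 13 = 113)
v*P(V(f)) = 113*(37/(9/4)) = 113*(37*(4/9)) = 113*(148/9) = 16724/9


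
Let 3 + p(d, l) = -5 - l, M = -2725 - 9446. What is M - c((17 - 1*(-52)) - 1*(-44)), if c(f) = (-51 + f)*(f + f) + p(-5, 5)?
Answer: -26170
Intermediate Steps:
M = -12171
p(d, l) = -8 - l (p(d, l) = -3 + (-5 - l) = -8 - l)
c(f) = -13 + 2*f*(-51 + f) (c(f) = (-51 + f)*(f + f) + (-8 - 1*5) = (-51 + f)*(2*f) + (-8 - 5) = 2*f*(-51 + f) - 13 = -13 + 2*f*(-51 + f))
M - c((17 - 1*(-52)) - 1*(-44)) = -12171 - (-13 - 102*((17 - 1*(-52)) - 1*(-44)) + 2*((17 - 1*(-52)) - 1*(-44))²) = -12171 - (-13 - 102*((17 + 52) + 44) + 2*((17 + 52) + 44)²) = -12171 - (-13 - 102*(69 + 44) + 2*(69 + 44)²) = -12171 - (-13 - 102*113 + 2*113²) = -12171 - (-13 - 11526 + 2*12769) = -12171 - (-13 - 11526 + 25538) = -12171 - 1*13999 = -12171 - 13999 = -26170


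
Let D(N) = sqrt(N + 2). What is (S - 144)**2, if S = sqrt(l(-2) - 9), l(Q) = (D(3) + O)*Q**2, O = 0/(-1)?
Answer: (144 - I*sqrt(9 - 4*sqrt(5)))**2 ≈ 20736.0 - 67.99*I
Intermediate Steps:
O = 0 (O = 0*(-1) = 0)
D(N) = sqrt(2 + N)
l(Q) = sqrt(5)*Q**2 (l(Q) = (sqrt(2 + 3) + 0)*Q**2 = (sqrt(5) + 0)*Q**2 = sqrt(5)*Q**2)
S = sqrt(-9 + 4*sqrt(5)) (S = sqrt(sqrt(5)*(-2)**2 - 9) = sqrt(sqrt(5)*4 - 9) = sqrt(4*sqrt(5) - 9) = sqrt(-9 + 4*sqrt(5)) ≈ 0.23607*I)
(S - 144)**2 = (sqrt(-9 + 4*sqrt(5)) - 144)**2 = (-144 + sqrt(-9 + 4*sqrt(5)))**2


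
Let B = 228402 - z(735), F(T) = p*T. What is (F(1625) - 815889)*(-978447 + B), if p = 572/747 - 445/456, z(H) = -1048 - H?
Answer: 34673740780925071/56772 ≈ 6.1075e+11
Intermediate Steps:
p = -23861/113544 (p = 572*(1/747) - 445*1/456 = 572/747 - 445/456 = -23861/113544 ≈ -0.21015)
F(T) = -23861*T/113544
B = 230185 (B = 228402 - (-1048 - 1*735) = 228402 - (-1048 - 735) = 228402 - 1*(-1783) = 228402 + 1783 = 230185)
(F(1625) - 815889)*(-978447 + B) = (-23861/113544*1625 - 815889)*(-978447 + 230185) = (-38774125/113544 - 815889)*(-748262) = -92678074741/113544*(-748262) = 34673740780925071/56772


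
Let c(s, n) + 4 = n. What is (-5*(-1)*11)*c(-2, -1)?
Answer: -275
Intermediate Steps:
c(s, n) = -4 + n
(-5*(-1)*11)*c(-2, -1) = (-5*(-1)*11)*(-4 - 1) = (5*11)*(-5) = 55*(-5) = -275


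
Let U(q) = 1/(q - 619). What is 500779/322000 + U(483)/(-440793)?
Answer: 163155563563/104908734000 ≈ 1.5552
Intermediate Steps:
U(q) = 1/(-619 + q)
500779/322000 + U(483)/(-440793) = 500779/322000 + 1/((-619 + 483)*(-440793)) = 500779*(1/322000) - 1/440793/(-136) = 21773/14000 - 1/136*(-1/440793) = 21773/14000 + 1/59947848 = 163155563563/104908734000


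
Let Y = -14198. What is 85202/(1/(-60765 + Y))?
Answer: -6386997526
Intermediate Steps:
85202/(1/(-60765 + Y)) = 85202/(1/(-60765 - 14198)) = 85202/(1/(-74963)) = 85202/(-1/74963) = 85202*(-74963) = -6386997526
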